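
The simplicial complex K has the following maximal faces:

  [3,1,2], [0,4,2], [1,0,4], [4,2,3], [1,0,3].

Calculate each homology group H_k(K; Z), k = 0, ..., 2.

Order the vertices as 0 < 1 < 2 < 3 < 4. Listing each simplex with vertices in this order, K has dimension 2 with simplices:

  0-simplices (5): [0], [1], [2], [3], [4]
  1-simplices (10): [0,1], [0,2], [0,3], [0,4], [1,2], [1,3], [1,4], [2,3], [2,4], [3,4]
  2-simplices (5): [0,1,3], [0,1,4], [0,2,4], [1,2,3], [2,3,4]

Hence C_0 ≅ Z^5, C_1 ≅ Z^10, C_2 ≅ Z^5.

The boundary map ∂_1: C_1 → C_0 maps an edge to its endpoints' difference, ∂[p,q] = q − p. For instance
  ∂[3,4] = [4] − [3].
As a 5×10 matrix over Z this has rank 4, with invariant factors (1,1,1,1).

The boundary map ∂_2: C_2 → C_1 acts by ∂[p,q,r] = [q,r] − [p,r] + [p,q]. For instance
  ∂[0,1,3] = [1,3] − [0,3] + [0,1],
  ∂[1,2,3] = [2,3] − [1,3] + [1,2].
The 10×5 boundary matrix has rank 5 and Smith normal form diag(1,1,1,1,1).

From H_k ≅ ker(∂_k) / im(∂_{k+1}) we obtain:

  H_0: rank C_0 − rank ∂_1 = 5 − 4 = 1, and the invariant factors of ∂_1 are all 1, so H_0 ≅ Z.
  H_1: rank ker ∂_1 − rank ∂_2 = (10 − 4) − 5 = 1, and the invariant factors of ∂_2 are all 1, so H_1 ≅ Z.
  H_2: rank ker ∂_2 − rank ∂_3 = (5 − 5) − 0 = 0, and there is no ∂_3, so H_2 ≅ 0.

H_0 = Z,  H_1 = Z,  H_2 = 0.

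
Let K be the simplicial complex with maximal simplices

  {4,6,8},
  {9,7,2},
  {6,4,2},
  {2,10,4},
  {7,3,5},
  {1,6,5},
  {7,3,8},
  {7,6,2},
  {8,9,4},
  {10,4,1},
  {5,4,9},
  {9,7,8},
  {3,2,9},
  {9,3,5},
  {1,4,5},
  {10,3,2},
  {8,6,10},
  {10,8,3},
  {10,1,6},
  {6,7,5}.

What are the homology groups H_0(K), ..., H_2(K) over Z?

H_0 ≅ Z,  H_1 ≅ Z ⊕ Z/2,  H_2 = 0.

K has 10 vertices, 30 edges, 20 triangles.
rank ∂_0 = 0, rank ∂_1 = 9 ⇒ b_0 = 10 − 0 − 9 = 1; all invariant factors of ∂_1 are 1 so no torsion. So H_0 = Z.
rank ∂_1 = 9, rank ∂_2 = 20 ⇒ b_1 = 30 − 9 − 20 = 1; ∂_2 has invariant factor(s) [2] giving torsion. So H_1 = Z ⊕ Z/2.
rank ∂_2 = 20, rank ∂_3 = 0 ⇒ b_2 = 20 − 20 − 0 = 0. So H_2 = 0.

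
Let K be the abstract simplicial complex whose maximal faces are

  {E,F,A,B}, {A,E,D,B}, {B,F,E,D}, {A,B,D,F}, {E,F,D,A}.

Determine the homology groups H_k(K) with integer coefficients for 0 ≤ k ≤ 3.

Take the total order A < B < D < E < F on the vertex set. Then K (dimension 3) consists of the simplices:

  0-simplices (5): A, B, D, E, F
  1-simplices (10): AB, AD, AE, AF, BD, BE, BF, DE, DF, EF
  2-simplices (10): ABD, ABE, ABF, ADE, ADF, AEF, BDE, BDF, BEF, DEF
  3-simplices (5): ABDE, ABDF, ABEF, ADEF, BDEF

so the chain groups are C_0 ≅ Z^5, C_1 ≅ Z^10, C_2 ≅ Z^10, C_3 ≅ Z^5.

Boundary ∂_1: C_1 → C_0 maps an edge to its endpoints' difference, ∂[p,q] = q − p. For instance
  ∂AD = D − A.
As a 5×10 matrix over Z this has rank 4, with invariant factors (1,1,1,1).

∂_2: C_2 → C_1 acts by ∂[p,q,r] = [q,r] − [p,r] + [p,q]. For instance
  ∂ABE = BE − AE + AB,
  ∂ABF = BF − AF + AB.
As a 10×10 matrix over Z this has rank 6, with invariant factors (1,1,1,1,1,1).

∂_3: C_3 → C_2 sends each 3-simplex σ to the alternating sum Σ_i (−1)^i (σ with its i-th vertex removed). For instance
  ∂ABEF = BEF − AEF + ABF − ABE,
  ∂ADEF = DEF − AEF + ADF − ADE.
The 10×5 boundary matrix has rank 4 and Smith normal form diag(1,1,1,1).

Now H_k = ker ∂_k / im ∂_{k+1}, so:

  H_0: rank C_0 − rank ∂_1 = 5 − 4 = 1, and the invariant factors of ∂_1 are all 1, so H_0 ≅ Z.
  H_1: rank ker ∂_1 − rank ∂_2 = (10 − 4) − 6 = 0, and the invariant factors of ∂_2 are all 1, so H_1 ≅ 0.
  H_2: rank ker ∂_2 − rank ∂_3 = (10 − 6) − 4 = 0, and the invariant factors of ∂_3 are all 1, so H_2 ≅ 0.
  H_3: rank ker ∂_3 − rank ∂_4 = (5 − 4) − 0 = 1, and there is no ∂_4, so H_3 ≅ Z.

(K is a triangulation of the 3-sphere S^3.)

H_0 ≅ Z,  H_1 = 0,  H_2 = 0,  H_3 ≅ Z.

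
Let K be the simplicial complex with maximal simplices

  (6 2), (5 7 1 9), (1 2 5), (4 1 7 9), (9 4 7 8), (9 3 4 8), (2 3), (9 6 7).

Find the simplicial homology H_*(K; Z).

H_0 ≅ Z,  H_1 ≅ Z^2,  H_2 = 0,  H_3 = 0.

Take the total order 1 < 2 < 3 < 4 < 5 < 6 < 7 < 8 < 9 on the vertex set. Then K (dimension 3) consists of the simplices:

  0-simplices (9): [1], [2], [3], [4], [5], [6], [7], [8], [9]
  1-simplices (21): [1,2], [1,4], [1,5], [1,7], [1,9], [2,3], [2,5], [2,6], [3,4], [3,8], [3,9], [4,7], [4,8], [4,9], [5,7], [5,9], [6,7], [6,9], [7,8], [7,9], [8,9]
  2-simplices (15): [1,2,5], [1,4,7], [1,4,9], [1,5,7], [1,5,9], [1,7,9], [3,4,8], [3,4,9], [3,8,9], [4,7,8], [4,7,9], [4,8,9], [5,7,9], [6,7,9], [7,8,9]
  3-simplices (4): [1,4,7,9], [1,5,7,9], [3,4,8,9], [4,7,8,9]

Hence C_0 ≅ Z^9, C_1 ≅ Z^21, C_2 ≅ Z^15, C_3 ≅ Z^4.

∂_1: C_1 → C_0 maps an edge to its endpoints' difference, ∂[p,q] = q − p. For instance
  ∂[6,7] = [7] − [6].
As a 9×21 matrix over Z this has rank 8, with invariant factors (1,1,1,1,1,1,1,1).

Boundary ∂_2: C_2 → C_1 acts by ∂[p,q,r] = [q,r] − [p,r] + [p,q]. For instance
  ∂[1,2,5] = [2,5] − [1,5] + [1,2],
  ∂[1,4,7] = [4,7] − [1,7] + [1,4].
The 21×15 boundary matrix has rank 11 and Smith normal form diag(1,1,1,1,1,1,1,1,1,1,1).

∂_3: C_3 → C_2 sends each 3-simplex σ to the alternating sum Σ_i (−1)^i (σ with its i-th vertex removed). For instance
  ∂[1,5,7,9] = [5,7,9] − [1,7,9] + [1,5,9] − [1,5,7],
  ∂[1,4,7,9] = [4,7,9] − [1,7,9] + [1,4,9] − [1,4,7].
The 15×4 boundary matrix has rank 4 and Smith normal form diag(1,1,1,1).

Reading off H_k = ker ∂_k / im ∂_{k+1}:

  H_0: rank C_0 − rank ∂_1 = 9 − 8 = 1, and the invariant factors of ∂_1 are all 1, so H_0 ≅ Z.
  H_1: rank ker ∂_1 − rank ∂_2 = (21 − 8) − 11 = 2, and the invariant factors of ∂_2 are all 1, so H_1 ≅ Z^2.
  H_2: rank ker ∂_2 − rank ∂_3 = (15 − 11) − 4 = 0, and the invariant factors of ∂_3 are all 1, so H_2 ≅ 0.
  H_3: rank ker ∂_3 − rank ∂_4 = (4 − 4) − 0 = 0, and there is no ∂_4, so H_3 ≅ 0.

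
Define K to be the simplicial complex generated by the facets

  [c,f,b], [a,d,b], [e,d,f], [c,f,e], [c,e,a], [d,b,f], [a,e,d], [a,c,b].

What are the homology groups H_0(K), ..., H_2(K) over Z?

H_0 = Z,  H_1 = 0,  H_2 = Z.

Take the total order a < b < c < d < e < f on the vertex set. Then K (dimension 2) consists of the simplices:

  0-simplices (6): a, b, c, d, e, f
  1-simplices (12): ab, ac, ad, ae, bc, bd, bf, ce, cf, de, df, ef
  2-simplices (8): abc, abd, ace, ade, bcf, bdf, cef, def

giving chain groups C_0 ≅ Z^6, C_1 ≅ Z^12, C_2 ≅ Z^8.

The boundary map ∂_1: C_1 → C_0 maps an edge to its endpoints' difference, ∂[p,q] = q − p.
The 6×12 boundary matrix has rank 5 and Smith normal form diag(1,1,1,1,1).

∂_2: C_2 → C_1 sends each 2-simplex [p,q,r] to [q,r] − [p,r] + [p,q]. For instance
  ∂abd = bd − ad + ab,
  ∂ade = de − ae + ad.
This gives a 12×8 integer matrix of rank 7; reducing to Smith normal form yields diagonal entries (1,1,1,1,1,1,1).

From H_k ≅ ker(∂_k) / im(∂_{k+1}) we obtain:

  H_0: rank C_0 − rank ∂_1 = 6 − 5 = 1, and the invariant factors of ∂_1 are all 1, so H_0 = Z.
  H_1: rank ker ∂_1 − rank ∂_2 = (12 − 5) − 7 = 0, and the invariant factors of ∂_2 are all 1, so H_1 = 0.
  H_2: rank ker ∂_2 − rank ∂_3 = (8 − 7) − 0 = 1, and there is no ∂_3, so H_2 = Z.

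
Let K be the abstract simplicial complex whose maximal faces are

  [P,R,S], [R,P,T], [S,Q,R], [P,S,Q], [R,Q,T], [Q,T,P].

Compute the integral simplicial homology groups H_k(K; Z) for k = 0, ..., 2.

We work with the vertex ordering P < Q < R < S < T. The simplices of K, each written with vertices in increasing order, are:

  0-simplices (5): P, Q, R, S, T
  1-simplices (9): PQ, PR, PS, PT, QR, QS, QT, RS, RT
  2-simplices (6): PQS, PQT, PRS, PRT, QRS, QRT

Hence C_0 ≅ Z^5, C_1 ≅ Z^9, C_2 ≅ Z^6.

The boundary map ∂_1: C_1 → C_0 maps an edge to its endpoints' difference, ∂[p,q] = q − p. For instance
  ∂QS = S − Q.
This gives a 5×9 integer matrix of rank 4; reducing to Smith normal form yields diagonal entries (1,1,1,1).

Boundary ∂_2: C_2 → C_1 maps a triangle to the signed sum of its edges. For instance
  ∂PQT = QT − PT + PQ,
  ∂QRT = RT − QT + QR.
This gives a 9×6 integer matrix of rank 5; reducing to Smith normal form yields diagonal entries (1,1,1,1,1).

From H_k ≅ ker(∂_k) / im(∂_{k+1}) we obtain:

  H_0: rank C_0 − rank ∂_1 = 5 − 4 = 1, and the invariant factors of ∂_1 are all 1, so H_0 = Z.
  H_1: rank ker ∂_1 − rank ∂_2 = (9 − 4) − 5 = 0, and the invariant factors of ∂_2 are all 1, so H_1 = 0.
  H_2: rank ker ∂_2 − rank ∂_3 = (6 − 5) − 0 = 1, and there is no ∂_3, so H_2 = Z.

H_0 ≅ Z,  H_1 = 0,  H_2 ≅ Z.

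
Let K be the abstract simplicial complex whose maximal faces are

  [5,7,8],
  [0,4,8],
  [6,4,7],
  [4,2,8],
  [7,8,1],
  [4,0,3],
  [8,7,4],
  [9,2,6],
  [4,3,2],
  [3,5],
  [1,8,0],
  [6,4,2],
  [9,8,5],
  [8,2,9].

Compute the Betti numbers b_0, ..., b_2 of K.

We work with the vertex ordering 0 < 1 < 2 < 3 < 4 < 5 < 6 < 7 < 8 < 9. The simplices of K, each written with vertices in increasing order, are:

  0-simplices (10): [0], [1], [2], [3], [4], [5], [6], [7], [8], [9]
  1-simplices (23): [0,1], [0,3], [0,4], [0,8], [1,7], [1,8], [2,3], [2,4], [2,6], [2,8], [2,9], [3,4], [3,5], [4,6], [4,7], [4,8], [5,7], [5,8], [5,9], [6,7], [6,9], [7,8], [8,9]
  2-simplices (13): [0,1,8], [0,3,4], [0,4,8], [1,7,8], [2,3,4], [2,4,6], [2,4,8], [2,6,9], [2,8,9], [4,6,7], [4,7,8], [5,7,8], [5,8,9]

Hence C_0 ≅ Z^10, C_1 ≅ Z^23, C_2 ≅ Z^13.

∂_1: C_1 → C_0 sends each edge [p,q] (with p < q) to q − p. For instance
  ∂[5,7] = [7] − [5].
The resulting 10×23 matrix has rank 9, and its Smith normal form has invariant factors (1,1,1,1,1,1,1,1,1).

Boundary ∂_2: C_2 → C_1 acts by ∂[p,q,r] = [q,r] − [p,r] + [p,q]. For instance
  ∂[5,7,8] = [7,8] − [5,8] + [5,7],
  ∂[2,4,6] = [4,6] − [2,6] + [2,4].
The 23×13 boundary matrix has rank 13 and Smith normal form diag(1,1,1,1,1,1,1,1,1,1,1,1,1).

Now H_k = ker ∂_k / im ∂_{k+1}, so:

  H_0: rank C_0 − rank ∂_1 = 10 − 9 = 1, and the invariant factors of ∂_1 are all 1, so H_0 ≅ Z.
  H_1: rank ker ∂_1 − rank ∂_2 = (23 − 9) − 13 = 1, and the invariant factors of ∂_2 are all 1, so H_1 ≅ Z.
  H_2: rank ker ∂_2 − rank ∂_3 = (13 − 13) − 0 = 0, and there is no ∂_3, so H_2 ≅ 0.

Hence the Betti numbers are b_0 = 1, b_1 = 1, b_2 = 0.

b_0 = 1, b_1 = 1, b_2 = 0.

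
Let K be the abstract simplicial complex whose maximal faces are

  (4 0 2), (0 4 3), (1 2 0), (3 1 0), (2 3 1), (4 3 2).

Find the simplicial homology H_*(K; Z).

H_0 = Z,  H_1 = 0,  H_2 = Z.

Fix the vertex order 0 < 1 < 2 < 3 < 4 and write every simplex with vertices in increasing order. Then dim K = 2 and the simplices of K are:

  0-simplices (5): [0], [1], [2], [3], [4]
  1-simplices (9): [0,1], [0,2], [0,3], [0,4], [1,2], [1,3], [2,3], [2,4], [3,4]
  2-simplices (6): [0,1,2], [0,1,3], [0,2,4], [0,3,4], [1,2,3], [2,3,4]

Hence C_0 ≅ Z^5, C_1 ≅ Z^9, C_2 ≅ Z^6.

∂_1: C_1 → C_0 is given by ∂[p,q] = [q] − [p]. For instance
  ∂[2,3] = [3] − [2].
The resulting 5×9 matrix has rank 4, and its Smith normal form has invariant factors (1,1,1,1).

The boundary map ∂_2: C_2 → C_1 maps a triangle to the signed sum of its edges. For instance
  ∂[0,3,4] = [3,4] − [0,4] + [0,3],
  ∂[0,1,2] = [1,2] − [0,2] + [0,1].
The 9×6 boundary matrix has rank 5 and Smith normal form diag(1,1,1,1,1).

Reading off H_k = ker ∂_k / im ∂_{k+1}:

  H_0: rank C_0 − rank ∂_1 = 5 − 4 = 1, and the invariant factors of ∂_1 are all 1, so H_0 ≅ Z.
  H_1: rank ker ∂_1 − rank ∂_2 = (9 − 4) − 5 = 0, and the invariant factors of ∂_2 are all 1, so H_1 ≅ 0.
  H_2: rank ker ∂_2 − rank ∂_3 = (6 − 5) − 0 = 1, and there is no ∂_3, so H_2 ≅ Z.

(K is a triangulation of the 2-sphere S^2.)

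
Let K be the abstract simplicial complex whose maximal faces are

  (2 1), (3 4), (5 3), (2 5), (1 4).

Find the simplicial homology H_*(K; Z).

Take the total order 1 < 2 < 3 < 4 < 5 on the vertex set. Then K (dimension 1) consists of the simplices:

  0-simplices (5): [1], [2], [3], [4], [5]
  1-simplices (5): [1,2], [1,4], [2,5], [3,4], [3,5]

Hence C_0 ≅ Z^5, C_1 ≅ Z^5.

Boundary ∂_1: C_1 → C_0 is given by ∂[p,q] = [q] − [p].
As a 5×5 matrix over Z this has rank 4, with invariant factors (1,1,1,1).

Computing H_k = (kernel of ∂_k) / (image of ∂_{k+1}):

  H_0: rank C_0 − rank ∂_1 = 5 − 4 = 1, and the invariant factors of ∂_1 are all 1, so H_0 = Z.
  H_1: rank ker ∂_1 − rank ∂_2 = (5 − 4) − 0 = 1, and there is no ∂_2, so H_1 = Z.

(K is a triangulation of the circle S^1.)

H_0 = Z,  H_1 = Z.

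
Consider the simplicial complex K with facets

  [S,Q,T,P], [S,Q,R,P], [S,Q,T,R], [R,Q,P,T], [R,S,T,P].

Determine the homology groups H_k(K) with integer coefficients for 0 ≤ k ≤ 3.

Fix the vertex order P < Q < R < S < T and write every simplex with vertices in increasing order. Then dim K = 3 and the simplices of K are:

  0-simplices (5): P, Q, R, S, T
  1-simplices (10): PQ, PR, PS, PT, QR, QS, QT, RS, RT, ST
  2-simplices (10): PQR, PQS, PQT, PRS, PRT, PST, QRS, QRT, QST, RST
  3-simplices (5): PQRS, PQRT, PQST, PRST, QRST

Hence C_0 ≅ Z^5, C_1 ≅ Z^10, C_2 ≅ Z^10, C_3 ≅ Z^5.

The boundary map ∂_1: C_1 → C_0 sends each edge [p,q] (with p < q) to q − p.
This gives a 5×10 integer matrix of rank 4; reducing to Smith normal form yields diagonal entries (1,1,1,1).

The boundary map ∂_2: C_2 → C_1 maps a triangle to the signed sum of its edges. For instance
  ∂PQT = QT − PT + PQ,
  ∂QRS = RS − QS + QR.
This gives a 10×10 integer matrix of rank 6; reducing to Smith normal form yields diagonal entries (1,1,1,1,1,1).

The boundary map ∂_3: C_3 → C_2 sends each 3-simplex σ to the alternating sum Σ_i (−1)^i (σ with its i-th vertex removed). For instance
  ∂PQST = QST − PST + PQT − PQS,
  ∂PQRT = QRT − PRT + PQT − PQR.
The resulting 10×5 matrix has rank 4, and its Smith normal form has invariant factors (1,1,1,1).

From H_k ≅ ker(∂_k) / im(∂_{k+1}) we obtain:

  H_0: rank C_0 − rank ∂_1 = 5 − 4 = 1, and the invariant factors of ∂_1 are all 1, so H_0 ≅ Z.
  H_1: rank ker ∂_1 − rank ∂_2 = (10 − 4) − 6 = 0, and the invariant factors of ∂_2 are all 1, so H_1 ≅ 0.
  H_2: rank ker ∂_2 − rank ∂_3 = (10 − 6) − 4 = 0, and the invariant factors of ∂_3 are all 1, so H_2 ≅ 0.
  H_3: rank ker ∂_3 − rank ∂_4 = (5 − 4) − 0 = 1, and there is no ∂_4, so H_3 ≅ Z.

H_0 ≅ Z,  H_1 = 0,  H_2 = 0,  H_3 ≅ Z.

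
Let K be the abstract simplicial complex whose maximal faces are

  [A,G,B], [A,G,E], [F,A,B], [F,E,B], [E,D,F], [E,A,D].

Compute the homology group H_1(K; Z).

H_1 = Z.

Take the total order A < B < D < E < F < G on the vertex set. Then K (dimension 2) consists of the simplices:

  0-simplices (6): A, B, D, E, F, G
  1-simplices (12): AB, AD, AE, AF, AG, BE, BF, BG, DE, DF, EF, EG
  2-simplices (6): ABF, ABG, ADE, AEG, BEF, DEF

giving chain groups C_0 ≅ Z^6, C_1 ≅ Z^12, C_2 ≅ Z^6.

The boundary map ∂_1: C_1 → C_0 sends each edge [p,q] (with p < q) to q − p. For instance
  ∂AE = E − A.
The 6×12 boundary matrix has rank 5 and Smith normal form diag(1,1,1,1,1).

Boundary ∂_2: C_2 → C_1 maps a triangle to the signed sum of its edges. For instance
  ∂AEG = EG − AG + AE,
  ∂DEF = EF − DF + DE.
This gives a 12×6 integer matrix of rank 6; reducing to Smith normal form yields diagonal entries (1,1,1,1,1,1).

Now H_k = ker ∂_k / im ∂_{k+1}, so:

  H_1: rank ker ∂_1 − rank ∂_2 = (12 − 5) − 6 = 1, and the invariant factors of ∂_2 are all 1, so H_1 = Z.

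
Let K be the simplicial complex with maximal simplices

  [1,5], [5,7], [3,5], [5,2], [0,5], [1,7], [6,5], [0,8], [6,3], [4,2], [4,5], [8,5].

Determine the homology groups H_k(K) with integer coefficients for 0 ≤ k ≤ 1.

H_0 ≅ Z,  H_1 ≅ Z^4.

We work with the vertex ordering 0 < 1 < 2 < 3 < 4 < 5 < 6 < 7 < 8. The simplices of K, each written with vertices in increasing order, are:

  0-simplices (9): [0], [1], [2], [3], [4], [5], [6], [7], [8]
  1-simplices (12): [0,5], [0,8], [1,5], [1,7], [2,4], [2,5], [3,5], [3,6], [4,5], [5,6], [5,7], [5,8]

so the chain groups are C_0 ≅ Z^9, C_1 ≅ Z^12.

The boundary map ∂_1: C_1 → C_0 is given by ∂[p,q] = [q] − [p].
The resulting 9×12 matrix has rank 8, and its Smith normal form has invariant factors (1,1,1,1,1,1,1,1).

From H_k ≅ ker(∂_k) / im(∂_{k+1}) we obtain:

  H_0: rank C_0 − rank ∂_1 = 9 − 8 = 1, and the invariant factors of ∂_1 are all 1, so H_0 = Z.
  H_1: rank ker ∂_1 − rank ∂_2 = (12 − 8) − 0 = 4, and there is no ∂_2, so H_1 = Z^4.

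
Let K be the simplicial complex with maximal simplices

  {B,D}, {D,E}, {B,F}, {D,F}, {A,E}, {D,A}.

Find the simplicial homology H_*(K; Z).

We work with the vertex ordering A < B < D < E < F. The simplices of K, each written with vertices in increasing order, are:

  0-simplices (5): A, B, D, E, F
  1-simplices (6): AD, AE, BD, BF, DE, DF

giving chain groups C_0 ≅ Z^5, C_1 ≅ Z^6.

The boundary map ∂_1: C_1 → C_0 sends each edge [p,q] (with p < q) to q − p.
This gives a 5×6 integer matrix of rank 4; reducing to Smith normal form yields diagonal entries (1,1,1,1).

Computing H_k = (kernel of ∂_k) / (image of ∂_{k+1}):

  H_0: rank C_0 − rank ∂_1 = 5 − 4 = 1, and the invariant factors of ∂_1 are all 1, so H_0 ≅ Z.
  H_1: rank ker ∂_1 − rank ∂_2 = (6 − 4) − 0 = 2, and there is no ∂_2, so H_1 ≅ Z^2.

H_0 = Z,  H_1 = Z^2.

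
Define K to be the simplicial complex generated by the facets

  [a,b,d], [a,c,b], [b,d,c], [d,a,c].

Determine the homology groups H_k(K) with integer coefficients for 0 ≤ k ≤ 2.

K has 4 vertices, 6 edges, 4 triangles.
rank ∂_0 = 0, rank ∂_1 = 3 ⇒ b_0 = 4 − 0 − 3 = 1; all invariant factors of ∂_1 are 1 so no torsion. So H_0 ≅ Z.
rank ∂_1 = 3, rank ∂_2 = 3 ⇒ b_1 = 6 − 3 − 3 = 0; all invariant factors of ∂_2 are 1 so no torsion. So H_1 ≅ 0.
rank ∂_2 = 3, rank ∂_3 = 0 ⇒ b_2 = 4 − 3 − 0 = 1. So H_2 ≅ Z.

H_0 = Z,  H_1 = 0,  H_2 = Z.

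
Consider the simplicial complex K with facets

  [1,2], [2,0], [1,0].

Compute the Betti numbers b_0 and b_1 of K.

We work with the vertex ordering 0 < 1 < 2. The simplices of K, each written with vertices in increasing order, are:

  0-simplices (3): [0], [1], [2]
  1-simplices (3): [0,1], [0,2], [1,2]

so the chain groups are C_0 ≅ Z^3, C_1 ≅ Z^3.

∂_1: C_1 → C_0 is given by ∂[p,q] = [q] − [p].
As a 3×3 matrix over Z this has rank 2, with invariant factors (1,1).

Now H_k = ker ∂_k / im ∂_{k+1}, so:

  H_0: rank C_0 − rank ∂_1 = 3 − 2 = 1, and the invariant factors of ∂_1 are all 1, so H_0 = Z.
  H_1: rank ker ∂_1 − rank ∂_2 = (3 − 2) − 0 = 1, and there is no ∂_2, so H_1 = Z.

As a check, the Euler characteristic is 3 − 3 = 0, which agrees with 1 − 1 = 0.
(K is a triangulation of the circle S^1.)

Hence the Betti numbers are b_0 = 1, b_1 = 1.

b_0 = 1, b_1 = 1.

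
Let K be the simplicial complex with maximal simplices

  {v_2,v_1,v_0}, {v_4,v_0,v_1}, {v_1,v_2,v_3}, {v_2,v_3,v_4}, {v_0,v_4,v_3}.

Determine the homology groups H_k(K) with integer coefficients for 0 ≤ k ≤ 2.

H_0 ≅ Z,  H_1 ≅ Z,  H_2 = 0.

K has 5 vertices, 10 edges, 5 triangles.
rank ∂_0 = 0, rank ∂_1 = 4 ⇒ b_0 = 5 − 0 − 4 = 1; all invariant factors of ∂_1 are 1 so no torsion. So H_0 = Z.
rank ∂_1 = 4, rank ∂_2 = 5 ⇒ b_1 = 10 − 4 − 5 = 1; all invariant factors of ∂_2 are 1 so no torsion. So H_1 = Z.
rank ∂_2 = 5, rank ∂_3 = 0 ⇒ b_2 = 5 − 5 − 0 = 0. So H_2 = 0.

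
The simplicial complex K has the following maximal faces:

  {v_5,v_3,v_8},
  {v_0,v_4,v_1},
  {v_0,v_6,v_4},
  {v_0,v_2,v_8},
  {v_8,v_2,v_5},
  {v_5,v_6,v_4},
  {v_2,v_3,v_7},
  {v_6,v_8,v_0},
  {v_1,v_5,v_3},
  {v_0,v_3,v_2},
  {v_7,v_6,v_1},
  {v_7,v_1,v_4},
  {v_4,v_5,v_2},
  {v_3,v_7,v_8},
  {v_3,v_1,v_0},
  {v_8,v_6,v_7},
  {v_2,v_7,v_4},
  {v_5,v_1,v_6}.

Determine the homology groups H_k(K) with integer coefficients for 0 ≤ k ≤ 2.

H_0 = Z,  H_1 = Z ⊕ Z/2Z,  H_2 = 0.

We work with the vertex ordering v_0 < v_1 < v_2 < v_3 < v_4 < v_5 < v_6 < v_7 < v_8. The simplices of K, each written with vertices in increasing order, are:

  0-simplices (9): [v_0], [v_1], [v_2], [v_3], [v_4], [v_5], [v_6], [v_7], [v_8]
  1-simplices (27): (27 of them)
  2-simplices (18): (18 of them)

giving chain groups C_0 ≅ Z^9, C_1 ≅ Z^27, C_2 ≅ Z^18.

Boundary ∂_1: C_1 → C_0 maps an edge to its endpoints' difference, ∂[p,q] = q − p. For instance
  ∂[v_0,v_2] = [v_2] − [v_0].
The resulting 9×27 matrix has rank 8, and its Smith normal form has invariant factors (1,1,1,1,1,1,1,1).

∂_2: C_2 → C_1 sends each 2-simplex [p,q,r] to [q,r] − [p,r] + [p,q]. For instance
  ∂[v_2,v_5,v_8] = [v_5,v_8] − [v_2,v_8] + [v_2,v_5],
  ∂[v_2,v_4,v_7] = [v_4,v_7] − [v_2,v_7] + [v_2,v_4].
The resulting 27×18 matrix has rank 18, and its Smith normal form has invariant factors (1,1,1,1,1,1,1,1,1,1,1,1,1,1,1,1,1,2).

Computing H_k = (kernel of ∂_k) / (image of ∂_{k+1}):

  H_0: rank C_0 − rank ∂_1 = 9 − 8 = 1, and the invariant factors of ∂_1 are all 1, so H_0 = Z.
  H_1: rank ker ∂_1 − rank ∂_2 = (27 − 8) − 18 = 1, and ∂_2 has invariant factor 2 > 1, so H_1 = Z ⊕ Z/2Z.
  H_2: rank ker ∂_2 − rank ∂_3 = (18 − 18) − 0 = 0, and there is no ∂_3, so H_2 = 0.

(K is a triangulation of the Klein bottle.)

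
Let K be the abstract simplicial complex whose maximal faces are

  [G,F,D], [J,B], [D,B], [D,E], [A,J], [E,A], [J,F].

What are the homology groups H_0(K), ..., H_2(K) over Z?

H_0 ≅ Z,  H_1 ≅ Z^2,  H_2 = 0.

Order the vertices as A < B < D < E < F < G < J. Listing each simplex with vertices in this order, K has dimension 2 with simplices:

  0-simplices (7): A, B, D, E, F, G, J
  1-simplices (9): AE, AJ, BD, BJ, DE, DF, DG, FG, FJ
  2-simplices (1): DFG

so the chain groups are C_0 ≅ Z^7, C_1 ≅ Z^9, C_2 ≅ Z^1.

The boundary map ∂_1: C_1 → C_0 is given by ∂[p,q] = [q] − [p].
The 7×9 boundary matrix has rank 6 and Smith normal form diag(1,1,1,1,1,1).

∂_2: C_2 → C_1 sends each 2-simplex [p,q,r] to [q,r] − [p,r] + [p,q]. For instance
  ∂DFG = FG − DG + DF.
The 9×1 boundary matrix has rank 1 and Smith normal form diag(1).

Reading off H_k = ker ∂_k / im ∂_{k+1}:

  H_0: rank C_0 − rank ∂_1 = 7 − 6 = 1, and the invariant factors of ∂_1 are all 1, so H_0 = Z.
  H_1: rank ker ∂_1 − rank ∂_2 = (9 − 6) − 1 = 2, and the invariant factors of ∂_2 are all 1, so H_1 = Z^2.
  H_2: rank ker ∂_2 − rank ∂_3 = (1 − 1) − 0 = 0, and there is no ∂_3, so H_2 = 0.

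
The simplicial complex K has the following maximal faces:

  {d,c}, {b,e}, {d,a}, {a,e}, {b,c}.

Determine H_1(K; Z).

We work with the vertex ordering a < b < c < d < e. The simplices of K, each written with vertices in increasing order, are:

  0-simplices (5): a, b, c, d, e
  1-simplices (5): ad, ae, bc, be, cd

so the chain groups are C_0 ≅ Z^5, C_1 ≅ Z^5.

∂_1: C_1 → C_0 is given by ∂[p,q] = [q] − [p].
This gives a 5×5 integer matrix of rank 4; reducing to Smith normal form yields diagonal entries (1,1,1,1).

Computing H_k = (kernel of ∂_k) / (image of ∂_{k+1}):

  H_1: rank ker ∂_1 − rank ∂_2 = (5 − 4) − 0 = 1, and there is no ∂_2, so H_1 = Z.

H_1 ≅ Z.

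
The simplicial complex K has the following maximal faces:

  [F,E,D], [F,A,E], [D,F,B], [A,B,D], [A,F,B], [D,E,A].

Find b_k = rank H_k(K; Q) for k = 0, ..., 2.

b_0 = 1, b_1 = 0, b_2 = 1.

Fix the vertex order A < B < D < E < F and write every simplex with vertices in increasing order. Then dim K = 2 and the simplices of K are:

  0-simplices (5): A, B, D, E, F
  1-simplices (9): AB, AD, AE, AF, BD, BF, DE, DF, EF
  2-simplices (6): ABD, ABF, ADE, AEF, BDF, DEF

so the chain groups are C_0 ≅ Z^5, C_1 ≅ Z^9, C_2 ≅ Z^6.

The boundary map ∂_1: C_1 → C_0 sends each edge [p,q] (with p < q) to q − p.
This gives a 5×9 integer matrix of rank 4; reducing to Smith normal form yields diagonal entries (1,1,1,1).

∂_2: C_2 → C_1 maps a triangle to the signed sum of its edges. For instance
  ∂ADE = DE − AE + AD,
  ∂AEF = EF − AF + AE.
The 9×6 boundary matrix has rank 5 and Smith normal form diag(1,1,1,1,1).

From H_k ≅ ker(∂_k) / im(∂_{k+1}) we obtain:

  H_0: rank C_0 − rank ∂_1 = 5 − 4 = 1, and the invariant factors of ∂_1 are all 1, so H_0 = Z.
  H_1: rank ker ∂_1 − rank ∂_2 = (9 − 4) − 5 = 0, and the invariant factors of ∂_2 are all 1, so H_1 = 0.
  H_2: rank ker ∂_2 − rank ∂_3 = (6 − 5) − 0 = 1, and there is no ∂_3, so H_2 = Z.

Hence the Betti numbers are b_0 = 1, b_1 = 0, b_2 = 1.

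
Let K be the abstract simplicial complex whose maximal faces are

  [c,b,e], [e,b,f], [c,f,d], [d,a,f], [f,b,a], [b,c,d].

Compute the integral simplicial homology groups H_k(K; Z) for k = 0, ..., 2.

H_0 ≅ Z,  H_1 ≅ Z,  H_2 = 0.

Fix the vertex order a < b < c < d < e < f and write every simplex with vertices in increasing order. Then dim K = 2 and the simplices of K are:

  0-simplices (6): a, b, c, d, e, f
  1-simplices (12): ab, ad, af, bc, bd, be, bf, cd, ce, cf, df, ef
  2-simplices (6): abf, adf, bcd, bce, bef, cdf

Hence C_0 ≅ Z^6, C_1 ≅ Z^12, C_2 ≅ Z^6.

The boundary map ∂_1: C_1 → C_0 is given by ∂[p,q] = [q] − [p]. For instance
  ∂cd = d − c.
This gives a 6×12 integer matrix of rank 5; reducing to Smith normal form yields diagonal entries (1,1,1,1,1).

∂_2: C_2 → C_1 maps a triangle to the signed sum of its edges. For instance
  ∂cdf = df − cf + cd,
  ∂abf = bf − af + ab.
The 12×6 boundary matrix has rank 6 and Smith normal form diag(1,1,1,1,1,1).

Now H_k = ker ∂_k / im ∂_{k+1}, so:

  H_0: rank C_0 − rank ∂_1 = 6 − 5 = 1, and the invariant factors of ∂_1 are all 1, so H_0 ≅ Z.
  H_1: rank ker ∂_1 − rank ∂_2 = (12 − 5) − 6 = 1, and the invariant factors of ∂_2 are all 1, so H_1 ≅ Z.
  H_2: rank ker ∂_2 − rank ∂_3 = (6 − 6) − 0 = 0, and there is no ∂_3, so H_2 ≅ 0.

As a check, the Euler characteristic is 6 − 12 + 6 = 0, which agrees with 1 − 1 + 0 = 0.
(K is a triangulation of the cylinder S^1 x I.)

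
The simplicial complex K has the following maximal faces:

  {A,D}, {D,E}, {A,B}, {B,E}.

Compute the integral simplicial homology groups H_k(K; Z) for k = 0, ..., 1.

We work with the vertex ordering A < B < D < E. The simplices of K, each written with vertices in increasing order, are:

  0-simplices (4): A, B, D, E
  1-simplices (4): AB, AD, BE, DE

giving chain groups C_0 ≅ Z^4, C_1 ≅ Z^4.

∂_1: C_1 → C_0 maps an edge to its endpoints' difference, ∂[p,q] = q − p.
The 4×4 boundary matrix has rank 3 and Smith normal form diag(1,1,1).

Computing H_k = (kernel of ∂_k) / (image of ∂_{k+1}):

  H_0: rank C_0 − rank ∂_1 = 4 − 3 = 1, and the invariant factors of ∂_1 are all 1, so H_0 ≅ Z.
  H_1: rank ker ∂_1 − rank ∂_2 = (4 − 3) − 0 = 1, and there is no ∂_2, so H_1 ≅ Z.

H_0 = Z,  H_1 = Z.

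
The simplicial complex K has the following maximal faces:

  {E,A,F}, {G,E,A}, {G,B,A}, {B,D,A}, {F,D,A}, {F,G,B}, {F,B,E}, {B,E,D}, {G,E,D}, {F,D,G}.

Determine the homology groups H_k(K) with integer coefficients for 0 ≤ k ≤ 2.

Order the vertices as A < B < D < E < F < G. Listing each simplex with vertices in this order, K has dimension 2 with simplices:

  0-simplices (6): A, B, D, E, F, G
  1-simplices (15): AB, AD, AE, AF, AG, BD, BE, BF, BG, DE, DF, DG, EF, EG, FG
  2-simplices (10): ABD, ABG, ADF, AEF, AEG, BDE, BEF, BFG, DEG, DFG

giving chain groups C_0 ≅ Z^6, C_1 ≅ Z^15, C_2 ≅ Z^10.

Boundary ∂_1: C_1 → C_0 maps an edge to its endpoints' difference, ∂[p,q] = q − p.
As a 6×15 matrix over Z this has rank 5, with invariant factors (1,1,1,1,1).

The boundary map ∂_2: C_2 → C_1 maps a triangle to the signed sum of its edges. For instance
  ∂AEG = EG − AG + AE,
  ∂DFG = FG − DG + DF.
The 15×10 boundary matrix has rank 10 and Smith normal form diag(1,1,1,1,1,1,1,1,1,2).

Now H_k = ker ∂_k / im ∂_{k+1}, so:

  H_0: rank C_0 − rank ∂_1 = 6 − 5 = 1, and the invariant factors of ∂_1 are all 1, so H_0 ≅ Z.
  H_1: rank ker ∂_1 − rank ∂_2 = (15 − 5) − 10 = 0, and ∂_2 has invariant factor 2 > 1, so H_1 ≅ Z/2.
  H_2: rank ker ∂_2 − rank ∂_3 = (10 − 10) − 0 = 0, and there is no ∂_3, so H_2 ≅ 0.

As a check, the Euler characteristic is 6 − 15 + 10 = 1, which agrees with 1 − 0 + 0 = 1.
(K is a triangulation of the real projective plane RP^2.)

H_0 ≅ Z,  H_1 ≅ Z/2,  H_2 = 0.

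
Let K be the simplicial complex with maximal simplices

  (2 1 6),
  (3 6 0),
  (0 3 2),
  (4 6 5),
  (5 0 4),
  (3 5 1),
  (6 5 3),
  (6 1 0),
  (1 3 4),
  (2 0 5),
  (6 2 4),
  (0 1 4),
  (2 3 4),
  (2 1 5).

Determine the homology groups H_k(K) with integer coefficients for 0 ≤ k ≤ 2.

We work with the vertex ordering 0 < 1 < 2 < 3 < 4 < 5 < 6. The simplices of K, each written with vertices in increasing order, are:

  0-simplices (7): [0], [1], [2], [3], [4], [5], [6]
  1-simplices (21): [0,1], [0,2], [0,3], [0,4], [0,5], [0,6], [1,2], [1,3], [1,4], [1,5], [1,6], [2,3], [2,4], [2,5], [2,6], [3,4], [3,5], [3,6], [4,5], [4,6], [5,6]
  2-simplices (14): [0,1,4], [0,1,6], [0,2,3], [0,2,5], [0,3,6], [0,4,5], [1,2,5], [1,2,6], [1,3,4], [1,3,5], [2,3,4], [2,4,6], [3,5,6], [4,5,6]

giving chain groups C_0 ≅ Z^7, C_1 ≅ Z^21, C_2 ≅ Z^14.

Boundary ∂_1: C_1 → C_0 sends each edge [p,q] (with p < q) to q − p.
The 7×21 boundary matrix has rank 6 and Smith normal form diag(1,1,1,1,1,1).

∂_2: C_2 → C_1 maps a triangle to the signed sum of its edges. For instance
  ∂[1,2,6] = [2,6] − [1,6] + [1,2],
  ∂[0,1,4] = [1,4] − [0,4] + [0,1].
The resulting 21×14 matrix has rank 13, and its Smith normal form has invariant factors (1,1,1,1,1,1,1,1,1,1,1,1,1).

Reading off H_k = ker ∂_k / im ∂_{k+1}:

  H_0: rank C_0 − rank ∂_1 = 7 − 6 = 1, and the invariant factors of ∂_1 are all 1, so H_0 ≅ Z.
  H_1: rank ker ∂_1 − rank ∂_2 = (21 − 6) − 13 = 2, and the invariant factors of ∂_2 are all 1, so H_1 ≅ Z^2.
  H_2: rank ker ∂_2 − rank ∂_3 = (14 − 13) − 0 = 1, and there is no ∂_3, so H_2 ≅ Z.

As a check, the Euler characteristic is 7 − 21 + 14 = 0, which agrees with 1 − 2 + 1 = 0.

H_0 = Z,  H_1 = Z^2,  H_2 = Z.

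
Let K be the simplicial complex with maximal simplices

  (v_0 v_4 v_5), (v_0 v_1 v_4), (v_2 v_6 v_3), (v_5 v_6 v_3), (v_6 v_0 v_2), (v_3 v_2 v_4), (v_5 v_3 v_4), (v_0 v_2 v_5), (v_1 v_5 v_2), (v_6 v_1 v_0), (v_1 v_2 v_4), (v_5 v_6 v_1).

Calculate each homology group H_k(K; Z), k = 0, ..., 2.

K has 7 vertices, 18 edges, 12 triangles.
rank ∂_0 = 0, rank ∂_1 = 6 ⇒ b_0 = 7 − 0 − 6 = 1; all invariant factors of ∂_1 are 1 so no torsion. So H_0 ≅ Z.
rank ∂_1 = 6, rank ∂_2 = 12 ⇒ b_1 = 18 − 6 − 12 = 0; ∂_2 has invariant factor(s) [2] giving torsion. So H_1 ≅ Z_2.
rank ∂_2 = 12, rank ∂_3 = 0 ⇒ b_2 = 12 − 12 − 0 = 0. So H_2 ≅ 0.

H_0 = Z,  H_1 = Z_2,  H_2 = 0.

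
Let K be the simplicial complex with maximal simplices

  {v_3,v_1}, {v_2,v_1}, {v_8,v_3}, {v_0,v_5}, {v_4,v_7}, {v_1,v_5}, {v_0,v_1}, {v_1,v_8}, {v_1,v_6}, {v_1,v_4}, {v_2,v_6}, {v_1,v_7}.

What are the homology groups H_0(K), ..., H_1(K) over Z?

H_0 = Z,  H_1 = Z^4.

Order the vertices as v_0 < v_1 < v_2 < v_3 < v_4 < v_5 < v_6 < v_7 < v_8. Listing each simplex with vertices in this order, K has dimension 1 with simplices:

  0-simplices (9): [v_0], [v_1], [v_2], [v_3], [v_4], [v_5], [v_6], [v_7], [v_8]
  1-simplices (12): [v_0,v_1], [v_0,v_5], [v_1,v_2], [v_1,v_3], [v_1,v_4], [v_1,v_5], [v_1,v_6], [v_1,v_7], [v_1,v_8], [v_2,v_6], [v_3,v_8], [v_4,v_7]

giving chain groups C_0 ≅ Z^9, C_1 ≅ Z^12.

Boundary ∂_1: C_1 → C_0 sends each edge [p,q] (with p < q) to q − p. For instance
  ∂[v_1,v_8] = [v_8] − [v_1].
The 9×12 boundary matrix has rank 8 and Smith normal form diag(1,1,1,1,1,1,1,1).

Reading off H_k = ker ∂_k / im ∂_{k+1}:

  H_0: rank C_0 − rank ∂_1 = 9 − 8 = 1, and the invariant factors of ∂_1 are all 1, so H_0 ≅ Z.
  H_1: rank ker ∂_1 − rank ∂_2 = (12 − 8) − 0 = 4, and there is no ∂_2, so H_1 ≅ Z^4.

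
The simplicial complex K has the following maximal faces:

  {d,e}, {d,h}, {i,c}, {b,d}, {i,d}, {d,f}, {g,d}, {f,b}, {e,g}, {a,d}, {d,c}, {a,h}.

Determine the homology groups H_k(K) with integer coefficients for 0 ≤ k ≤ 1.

H_0 ≅ Z,  H_1 ≅ Z^4.

Order the vertices as a < b < c < d < e < f < g < h < i. Listing each simplex with vertices in this order, K has dimension 1 with simplices:

  0-simplices (9): a, b, c, d, e, f, g, h, i
  1-simplices (12): ad, ah, bd, bf, cd, ci, de, df, dg, dh, di, eg

giving chain groups C_0 ≅ Z^9, C_1 ≅ Z^12.

Boundary ∂_1: C_1 → C_0 sends each edge [p,q] (with p < q) to q − p. For instance
  ∂bf = f − b.
The resulting 9×12 matrix has rank 8, and its Smith normal form has invariant factors (1,1,1,1,1,1,1,1).

Reading off H_k = ker ∂_k / im ∂_{k+1}:

  H_0: rank C_0 − rank ∂_1 = 9 − 8 = 1, and the invariant factors of ∂_1 are all 1, so H_0 ≅ Z.
  H_1: rank ker ∂_1 − rank ∂_2 = (12 − 8) − 0 = 4, and there is no ∂_2, so H_1 ≅ Z^4.

(K is a triangulation of a wedge of 4 circles.)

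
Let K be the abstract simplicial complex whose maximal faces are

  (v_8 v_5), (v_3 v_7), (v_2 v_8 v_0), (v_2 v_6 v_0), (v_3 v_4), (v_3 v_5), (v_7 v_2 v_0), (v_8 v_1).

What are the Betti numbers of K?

K has 9 vertices, 12 edges, 3 triangles.
rank ∂_0 = 0, rank ∂_1 = 8 ⇒ b_0 = 9 − 0 − 8 = 1; all invariant factors of ∂_1 are 1 so no torsion. So H_0 ≅ Z.
rank ∂_1 = 8, rank ∂_2 = 3 ⇒ b_1 = 12 − 8 − 3 = 1; all invariant factors of ∂_2 are 1 so no torsion. So H_1 ≅ Z.
rank ∂_2 = 3, rank ∂_3 = 0 ⇒ b_2 = 3 − 3 − 0 = 0. So H_2 ≅ 0.

b_0 = 1, b_1 = 1, b_2 = 0.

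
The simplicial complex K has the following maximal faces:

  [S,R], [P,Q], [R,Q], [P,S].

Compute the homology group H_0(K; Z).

Take the total order P < Q < R < S on the vertex set. Then K (dimension 1) consists of the simplices:

  0-simplices (4): P, Q, R, S
  1-simplices (4): PQ, PS, QR, RS

Hence C_0 ≅ Z^4, C_1 ≅ Z^4.

Boundary ∂_1: C_1 → C_0 sends each edge [p,q] (with p < q) to q − p. For instance
  ∂RS = S − R.
This gives a 4×4 integer matrix of rank 3; reducing to Smith normal form yields diagonal entries (1,1,1).

Computing H_k = (kernel of ∂_k) / (image of ∂_{k+1}):

  H_0: rank C_0 − rank ∂_1 = 4 − 3 = 1, and the invariant factors of ∂_1 are all 1, so H_0 = Z.

(K is a triangulation of the circle S^1.)

H_0 = Z.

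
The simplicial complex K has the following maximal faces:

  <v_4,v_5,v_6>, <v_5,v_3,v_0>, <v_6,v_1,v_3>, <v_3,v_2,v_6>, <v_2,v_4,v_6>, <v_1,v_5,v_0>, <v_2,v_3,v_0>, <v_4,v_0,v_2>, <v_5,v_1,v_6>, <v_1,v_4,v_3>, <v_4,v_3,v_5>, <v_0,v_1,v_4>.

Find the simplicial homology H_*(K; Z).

K has 7 vertices, 18 edges, 12 triangles.
rank ∂_0 = 0, rank ∂_1 = 6 ⇒ b_0 = 7 − 0 − 6 = 1; all invariant factors of ∂_1 are 1 so no torsion. So H_0 ≅ Z.
rank ∂_1 = 6, rank ∂_2 = 12 ⇒ b_1 = 18 − 6 − 12 = 0; ∂_2 has invariant factor(s) [2] giving torsion. So H_1 ≅ Z/2.
rank ∂_2 = 12, rank ∂_3 = 0 ⇒ b_2 = 12 − 12 − 0 = 0. So H_2 ≅ 0.

H_0 = Z,  H_1 = Z/2,  H_2 = 0.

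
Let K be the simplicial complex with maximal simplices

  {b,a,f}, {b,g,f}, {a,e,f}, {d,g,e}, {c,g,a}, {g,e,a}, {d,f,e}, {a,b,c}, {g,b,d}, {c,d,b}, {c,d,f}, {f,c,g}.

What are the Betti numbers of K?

b_0 = 1, b_1 = 0, b_2 = 0.

Fix the vertex order a < b < c < d < e < f < g and write every simplex with vertices in increasing order. Then dim K = 2 and the simplices of K are:

  0-simplices (7): a, b, c, d, e, f, g
  1-simplices (18): ab, ac, ae, af, ag, bc, bd, bf, bg, cd, cf, cg, de, df, dg, ef, eg, fg
  2-simplices (12): abc, abf, acg, aef, aeg, bcd, bdg, bfg, cdf, cfg, def, deg

Hence C_0 ≅ Z^7, C_1 ≅ Z^18, C_2 ≅ Z^12.

∂_1: C_1 → C_0 is given by ∂[p,q] = [q] − [p]. For instance
  ∂ef = f − e.
The 7×18 boundary matrix has rank 6 and Smith normal form diag(1,1,1,1,1,1).

The boundary map ∂_2: C_2 → C_1 maps a triangle to the signed sum of its edges. For instance
  ∂bcd = cd − bd + bc,
  ∂cfg = fg − cg + cf.
This gives a 18×12 integer matrix of rank 12; reducing to Smith normal form yields diagonal entries (1,1,1,1,1,1,1,1,1,1,1,2).

Computing H_k = (kernel of ∂_k) / (image of ∂_{k+1}):

  H_0: rank C_0 − rank ∂_1 = 7 − 6 = 1, and the invariant factors of ∂_1 are all 1, so H_0 ≅ Z.
  H_1: rank ker ∂_1 − rank ∂_2 = (18 − 6) − 12 = 0, and ∂_2 has invariant factor 2 > 1, so H_1 ≅ Z/2.
  H_2: rank ker ∂_2 − rank ∂_3 = (12 − 12) − 0 = 0, and there is no ∂_3, so H_2 ≅ 0.

As a check, the Euler characteristic is 7 − 18 + 12 = 1, which agrees with 1 − 0 + 0 = 1.
(K is a triangulation of the real projective plane RP^2.)

Hence the Betti numbers are b_0 = 1, b_1 = 0, b_2 = 0.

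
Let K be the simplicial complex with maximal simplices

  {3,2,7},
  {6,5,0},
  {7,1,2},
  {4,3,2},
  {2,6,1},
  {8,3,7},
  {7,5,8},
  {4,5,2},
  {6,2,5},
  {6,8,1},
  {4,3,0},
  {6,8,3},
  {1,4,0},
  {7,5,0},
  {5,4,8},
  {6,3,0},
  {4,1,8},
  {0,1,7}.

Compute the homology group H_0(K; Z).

K has 9 vertices, 27 edges, 18 triangles.
rank ∂_0 = 0, rank ∂_1 = 8 ⇒ b_0 = 9 − 0 − 8 = 1; all invariant factors of ∂_1 are 1 so no torsion. So H_0 ≅ Z.

H_0 = Z.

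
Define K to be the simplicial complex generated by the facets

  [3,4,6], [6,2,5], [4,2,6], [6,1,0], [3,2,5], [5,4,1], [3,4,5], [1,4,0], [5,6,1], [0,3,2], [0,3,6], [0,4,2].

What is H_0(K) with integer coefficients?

K has 7 vertices, 18 edges, 12 triangles.
rank ∂_0 = 0, rank ∂_1 = 6 ⇒ b_0 = 7 − 0 − 6 = 1; all invariant factors of ∂_1 are 1 so no torsion. So H_0 = Z.

H_0 ≅ Z.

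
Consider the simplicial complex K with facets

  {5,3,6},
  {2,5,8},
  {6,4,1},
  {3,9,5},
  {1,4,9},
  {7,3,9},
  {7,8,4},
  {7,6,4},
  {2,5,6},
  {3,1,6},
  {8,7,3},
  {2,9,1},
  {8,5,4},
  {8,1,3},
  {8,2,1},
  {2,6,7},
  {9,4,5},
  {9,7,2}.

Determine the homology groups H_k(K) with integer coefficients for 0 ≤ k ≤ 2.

Order the vertices as 1 < 2 < 3 < 4 < 5 < 6 < 7 < 8 < 9. Listing each simplex with vertices in this order, K has dimension 2 with simplices:

  0-simplices (9): [1], [2], [3], [4], [5], [6], [7], [8], [9]
  1-simplices (27): (27 of them)
  2-simplices (18): [1,2,8], [1,2,9], [1,3,6], [1,3,8], [1,4,6], [1,4,9], [2,5,6], [2,5,8], [2,6,7], [2,7,9], [3,5,6], [3,5,9], [3,7,8], [3,7,9], [4,5,8], [4,5,9], [4,6,7], [4,7,8]

so the chain groups are C_0 ≅ Z^9, C_1 ≅ Z^27, C_2 ≅ Z^18.

∂_1: C_1 → C_0 is given by ∂[p,q] = [q] − [p].
This gives a 9×27 integer matrix of rank 8; reducing to Smith normal form yields diagonal entries (1,1,1,1,1,1,1,1).

∂_2: C_2 → C_1 sends each 2-simplex [p,q,r] to [q,r] − [p,r] + [p,q]. For instance
  ∂[3,7,8] = [7,8] − [3,8] + [3,7],
  ∂[1,4,6] = [4,6] − [1,6] + [1,4].
As a 27×18 matrix over Z this has rank 17, with invariant factors (1,1,1,1,1,1,1,1,1,1,1,1,1,1,1,1,1).

From H_k ≅ ker(∂_k) / im(∂_{k+1}) we obtain:

  H_0: rank C_0 − rank ∂_1 = 9 − 8 = 1, and the invariant factors of ∂_1 are all 1, so H_0 = Z.
  H_1: rank ker ∂_1 − rank ∂_2 = (27 − 8) − 17 = 2, and the invariant factors of ∂_2 are all 1, so H_1 = Z^2.
  H_2: rank ker ∂_2 − rank ∂_3 = (18 − 17) − 0 = 1, and there is no ∂_3, so H_2 = Z.

H_0 = Z,  H_1 = Z^2,  H_2 = Z.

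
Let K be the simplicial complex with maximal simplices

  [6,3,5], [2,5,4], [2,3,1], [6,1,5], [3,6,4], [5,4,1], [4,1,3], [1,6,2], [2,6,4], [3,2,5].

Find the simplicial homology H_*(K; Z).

Take the total order 1 < 2 < 3 < 4 < 5 < 6 on the vertex set. Then K (dimension 2) consists of the simplices:

  0-simplices (6): [1], [2], [3], [4], [5], [6]
  1-simplices (15): [1,2], [1,3], [1,4], [1,5], [1,6], [2,3], [2,4], [2,5], [2,6], [3,4], [3,5], [3,6], [4,5], [4,6], [5,6]
  2-simplices (10): [1,2,3], [1,2,6], [1,3,4], [1,4,5], [1,5,6], [2,3,5], [2,4,5], [2,4,6], [3,4,6], [3,5,6]

Hence C_0 ≅ Z^6, C_1 ≅ Z^15, C_2 ≅ Z^10.

The boundary map ∂_1: C_1 → C_0 is given by ∂[p,q] = [q] − [p].
The resulting 6×15 matrix has rank 5, and its Smith normal form has invariant factors (1,1,1,1,1).

The boundary map ∂_2: C_2 → C_1 acts by ∂[p,q,r] = [q,r] − [p,r] + [p,q]. For instance
  ∂[1,5,6] = [5,6] − [1,6] + [1,5],
  ∂[1,2,6] = [2,6] − [1,6] + [1,2].
The 15×10 boundary matrix has rank 10 and Smith normal form diag(1,1,1,1,1,1,1,1,1,2).

Reading off H_k = ker ∂_k / im ∂_{k+1}:

  H_0: rank C_0 − rank ∂_1 = 6 − 5 = 1, and the invariant factors of ∂_1 are all 1, so H_0 ≅ Z.
  H_1: rank ker ∂_1 − rank ∂_2 = (15 − 5) − 10 = 0, and ∂_2 has invariant factor 2 > 1, so H_1 ≅ Z_2.
  H_2: rank ker ∂_2 − rank ∂_3 = (10 − 10) − 0 = 0, and there is no ∂_3, so H_2 ≅ 0.

(K is a triangulation of the real projective plane RP^2.)

H_0 ≅ Z,  H_1 ≅ Z_2,  H_2 = 0.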